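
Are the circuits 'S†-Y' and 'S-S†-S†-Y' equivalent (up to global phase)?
Yes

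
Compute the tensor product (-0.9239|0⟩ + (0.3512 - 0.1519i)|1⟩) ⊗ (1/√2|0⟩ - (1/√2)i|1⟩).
-0.6533|00⟩ + 0.6533i|01⟩ + (0.2483 - 0.1074i)|10⟩ + (-0.1074 - 0.2483i)|11⟩

amp(|b₁b₂…⟩) = product of the factor amplitudes for bits b₁, b₂, …; only kets whose every factor amplitude is nonzero survive.
|00⟩: (-0.9239)(1/√2) = -0.6533
|01⟩: (-0.9239)(-(1/√2)i) = 0.6533i
|10⟩: (0.3512 - 0.1519i)(1/√2) = (0.2483 - 0.1074i)
|11⟩: (0.3512 - 0.1519i)(-(1/√2)i) = (-0.1074 - 0.2483i)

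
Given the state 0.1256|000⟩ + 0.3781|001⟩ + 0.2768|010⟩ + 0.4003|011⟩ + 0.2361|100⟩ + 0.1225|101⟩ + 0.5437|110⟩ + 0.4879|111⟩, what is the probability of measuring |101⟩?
0.01501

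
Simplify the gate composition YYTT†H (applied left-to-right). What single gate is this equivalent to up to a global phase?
H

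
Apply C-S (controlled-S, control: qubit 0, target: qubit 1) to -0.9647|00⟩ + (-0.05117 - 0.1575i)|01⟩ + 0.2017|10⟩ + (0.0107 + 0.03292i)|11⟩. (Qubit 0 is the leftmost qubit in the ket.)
-0.9647|00⟩ + (-0.05117 - 0.1575i)|01⟩ + 0.2017|10⟩ + (-0.03292 + 0.0107i)|11⟩

C-S leaves the control-|0⟩ kets |00⟩, |01⟩ unchanged and applies S to qubit 1 on the control-|1⟩ pair (|10⟩, |11⟩).
S = [[1, 0], [0, i]].
With a = amp(|10⟩) = 0.2017 and b = amp(|11⟩) = (0.0107 + 0.03292i):
new amp(|10⟩) = (1)·a = 0.2017
new amp(|11⟩) = (i)·b = (-0.03292 + 0.0107i)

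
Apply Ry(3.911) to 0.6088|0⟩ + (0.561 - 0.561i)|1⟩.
(-0.7485 + 0.52i)|0⟩ + (0.3538 + 0.2105i)|1⟩

Ry(3.911) = [[cos(θ/2), −sin(θ/2)], [sin(θ/2), cos(θ/2)]]; θ = 3.911, cos(θ/2) ≈ -0.375284, sin(θ/2) ≈ 0.92691.
With a = amp(|0⟩) = 0.6088 and b = amp(|1⟩) = (0.561 - 0.561i):
new amp(|0⟩) = (-0.375284)·a + (-0.92691)·b = (-0.7485 + 0.52i)
new amp(|1⟩) = (0.92691)·a + (-0.375284)·b = (0.3538 + 0.2105i)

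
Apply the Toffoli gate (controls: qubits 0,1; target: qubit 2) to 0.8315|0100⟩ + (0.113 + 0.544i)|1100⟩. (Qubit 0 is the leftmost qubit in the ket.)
0.8315|0100⟩ + (0.113 + 0.544i)|1110⟩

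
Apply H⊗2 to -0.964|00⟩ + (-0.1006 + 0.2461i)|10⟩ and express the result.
(-0.5323 + 0.1231i)|00⟩ + (-0.5323 + 0.1231i)|01⟩ + (-0.4317 - 0.1231i)|10⟩ + (-0.4317 - 0.1231i)|11⟩

H⊗2 gives amp(|y⟩) = (1/2) Σ_x (−1)^(x·y) amp(|x⟩), where x·y is the number of positions in which both x and y have a 1.
|00⟩: (-0.964 + (-0.1006 + 0.2461i))/2 = (-0.5323 + 0.1231i)
|01⟩: (-0.964 + (-0.1006 + 0.2461i))/2 = (-0.5323 + 0.1231i)
|10⟩: (-0.964 - (-0.1006 + 0.2461i))/2 = (-0.4317 - 0.1231i)
|11⟩: (-0.964 - (-0.1006 + 0.2461i))/2 = (-0.4317 - 0.1231i)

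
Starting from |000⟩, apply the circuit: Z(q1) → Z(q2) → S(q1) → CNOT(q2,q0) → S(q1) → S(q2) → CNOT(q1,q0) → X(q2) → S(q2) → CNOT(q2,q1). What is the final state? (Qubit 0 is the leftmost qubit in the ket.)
i|011⟩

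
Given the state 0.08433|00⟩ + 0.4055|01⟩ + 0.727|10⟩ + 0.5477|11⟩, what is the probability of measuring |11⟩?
0.3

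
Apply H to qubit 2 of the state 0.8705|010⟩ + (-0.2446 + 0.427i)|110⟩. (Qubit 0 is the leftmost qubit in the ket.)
0.6155|010⟩ + 0.6155|011⟩ + (-0.173 + 0.3019i)|110⟩ + (-0.173 + 0.3019i)|111⟩

H on qubit 2 mixes each pair of kets that differ only in qubit 2: amplitudes (a, b) of (|…0…⟩, |…1…⟩) become ((a + b)/√2, (a − b)/√2). Kets absent from the input have amplitude 0.
(|010⟩, |011⟩): (a, b) = (0.8705, 0) → (0.6155, 0.6155)
(|110⟩, |111⟩): (a, b) = ((-0.2446 + 0.427i), 0) → ((-0.173 + 0.3019i), (-0.173 + 0.3019i))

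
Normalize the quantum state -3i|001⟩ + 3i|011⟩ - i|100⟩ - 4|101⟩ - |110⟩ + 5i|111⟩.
-0.3841i|001⟩ + 0.3841i|011⟩ - 0.128i|100⟩ - 0.5121|101⟩ - 0.128|110⟩ + 0.6402i|111⟩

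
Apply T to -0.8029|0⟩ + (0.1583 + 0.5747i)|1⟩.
-0.8029|0⟩ + (-0.2944 + 0.5183i)|1⟩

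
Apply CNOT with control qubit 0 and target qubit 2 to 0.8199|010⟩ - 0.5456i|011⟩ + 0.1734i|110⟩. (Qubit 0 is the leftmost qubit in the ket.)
0.8199|010⟩ - 0.5456i|011⟩ + 0.1734i|111⟩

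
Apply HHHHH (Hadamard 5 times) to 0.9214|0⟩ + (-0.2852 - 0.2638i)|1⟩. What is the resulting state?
(0.4499 - 0.1865i)|0⟩ + (0.8532 + 0.1865i)|1⟩

H² = I, so H^5 = H: a single Hadamard. With (a, b) = (0.9214, (-0.2852 - 0.2638i)), H gives ((a + b)/√2, (a − b)/√2) = ((0.4499 - 0.1865i), (0.8532 + 0.1865i)).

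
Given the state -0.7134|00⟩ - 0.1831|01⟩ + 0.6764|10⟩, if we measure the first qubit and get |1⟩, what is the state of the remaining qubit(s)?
|0⟩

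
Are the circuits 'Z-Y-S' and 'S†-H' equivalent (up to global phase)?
No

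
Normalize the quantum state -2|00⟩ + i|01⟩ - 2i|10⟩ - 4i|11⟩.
-0.4|00⟩ + 0.2i|01⟩ - 0.4i|10⟩ - 0.8i|11⟩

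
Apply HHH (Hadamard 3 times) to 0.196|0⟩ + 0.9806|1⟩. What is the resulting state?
0.832|0⟩ - 0.5548|1⟩

H² = I, so H^3 = H: a single Hadamard. With (a, b) = (0.196, 0.9806), H gives ((a + b)/√2, (a − b)/√2) = (0.832, -0.5548).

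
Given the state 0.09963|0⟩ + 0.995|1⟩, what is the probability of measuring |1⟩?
0.99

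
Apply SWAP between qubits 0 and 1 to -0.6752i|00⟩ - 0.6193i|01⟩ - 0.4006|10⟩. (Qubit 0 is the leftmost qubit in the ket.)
-0.6752i|00⟩ - 0.4006|01⟩ - 0.6193i|10⟩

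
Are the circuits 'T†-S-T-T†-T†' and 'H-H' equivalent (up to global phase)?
Yes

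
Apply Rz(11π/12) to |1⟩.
(0.1305 + 0.9914i)|1⟩

Rz(11π/12) = [[e^(−iθ/2), 0], [0, e^(iθ/2)]] with e^(±iθ/2) = cos(θ/2) ± i·sin(θ/2); θ = 11π/12, cos(θ/2) ≈ 0.130526, sin(θ/2) ≈ 0.991445.
With a = amp(|0⟩) = 0 and b = amp(|1⟩) = 1:
new amp(|0⟩) = (0.130526 - 0.991445i)·a = 0
new amp(|1⟩) = (0.130526 + 0.991445i)·b = (0.1305 + 0.9914i)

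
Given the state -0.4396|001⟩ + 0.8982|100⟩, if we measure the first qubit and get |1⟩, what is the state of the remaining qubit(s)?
|00⟩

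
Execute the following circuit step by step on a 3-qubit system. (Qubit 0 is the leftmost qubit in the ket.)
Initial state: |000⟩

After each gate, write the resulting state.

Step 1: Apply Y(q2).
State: i|001⟩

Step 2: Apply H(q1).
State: (1/√2)i|001⟩ + (1/√2)i|011⟩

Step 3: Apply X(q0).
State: (1/√2)i|101⟩ + (1/√2)i|111⟩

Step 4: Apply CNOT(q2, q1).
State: (1/√2)i|101⟩ + (1/√2)i|111⟩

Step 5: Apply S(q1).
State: (1/√2)i|101⟩ - 1/√2|111⟩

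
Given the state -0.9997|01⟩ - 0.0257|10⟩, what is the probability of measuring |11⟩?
0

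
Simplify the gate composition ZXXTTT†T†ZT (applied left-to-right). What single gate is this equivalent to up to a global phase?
T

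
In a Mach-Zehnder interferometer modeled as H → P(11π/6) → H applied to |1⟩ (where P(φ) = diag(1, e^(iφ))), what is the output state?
(0.06699 + 0.25i)|0⟩ + (0.933 - 0.25i)|1⟩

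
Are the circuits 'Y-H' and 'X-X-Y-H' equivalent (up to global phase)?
Yes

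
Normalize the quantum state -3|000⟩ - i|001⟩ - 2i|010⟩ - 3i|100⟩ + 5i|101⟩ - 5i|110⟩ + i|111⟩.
-0.3487|000⟩ - 0.1162i|001⟩ - 0.2325i|010⟩ - 0.3487i|100⟩ + 0.5812i|101⟩ - 0.5812i|110⟩ + 0.1162i|111⟩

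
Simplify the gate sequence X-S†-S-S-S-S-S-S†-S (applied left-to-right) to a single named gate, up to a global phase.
X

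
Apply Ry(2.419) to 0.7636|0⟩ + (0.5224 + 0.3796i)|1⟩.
(-0.2188 - 0.3551i)|0⟩ + (0.899 + 0.1342i)|1⟩

Ry(2.419) = [[cos(θ/2), −sin(θ/2)], [sin(θ/2), cos(θ/2)]]; θ = 2.419, cos(θ/2) ≈ 0.353487, sin(θ/2) ≈ 0.935439.
With a = amp(|0⟩) = 0.7636 and b = amp(|1⟩) = (0.5224 + 0.3796i):
new amp(|0⟩) = (0.353487)·a + (-0.935439)·b = (-0.2188 - 0.3551i)
new amp(|1⟩) = (0.935439)·a + (0.353487)·b = (0.899 + 0.1342i)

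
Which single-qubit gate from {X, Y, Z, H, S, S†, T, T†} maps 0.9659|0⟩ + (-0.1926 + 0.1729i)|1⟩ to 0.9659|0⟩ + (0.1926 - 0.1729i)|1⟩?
Z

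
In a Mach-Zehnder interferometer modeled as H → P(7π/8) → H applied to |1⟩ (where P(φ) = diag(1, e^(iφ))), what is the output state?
(0.9619 - 0.1913i)|0⟩ + (0.03806 + 0.1913i)|1⟩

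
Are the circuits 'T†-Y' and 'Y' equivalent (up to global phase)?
No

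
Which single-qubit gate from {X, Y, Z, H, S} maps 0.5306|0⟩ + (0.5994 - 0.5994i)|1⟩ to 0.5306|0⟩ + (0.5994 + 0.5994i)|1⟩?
S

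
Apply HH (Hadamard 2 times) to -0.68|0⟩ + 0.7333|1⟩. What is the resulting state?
-0.68|0⟩ + 0.7333|1⟩

H² = I, so an even number of Hadamards cancels: H^2 = I and the state is unchanged.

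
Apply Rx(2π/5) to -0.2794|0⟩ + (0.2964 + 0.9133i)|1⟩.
(0.3108 - 0.1742i)|0⟩ + (0.2398 + 0.9031i)|1⟩

Rx(2π/5) = [[cos(θ/2), −i·sin(θ/2)], [−i·sin(θ/2), cos(θ/2)]]; θ = 2π/5, cos(θ/2) ≈ 0.809017, sin(θ/2) ≈ 0.587785.
With a = amp(|0⟩) = -0.2794 and b = amp(|1⟩) = (0.2964 + 0.9133i):
new amp(|0⟩) = (0.809017)·a + (-0.587785i)·b = (0.3108 - 0.1742i)
new amp(|1⟩) = (-0.587785i)·a + (0.809017)·b = (0.2398 + 0.9031i)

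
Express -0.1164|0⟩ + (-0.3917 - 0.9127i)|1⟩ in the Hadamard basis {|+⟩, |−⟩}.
(-0.3593 - 0.6454i)|+⟩ + (0.1947 + 0.6454i)|−⟩

With |ψ⟩ = α|0⟩ + β|1⟩, the Hadamard-basis coefficients are ⟨+|ψ⟩ = (α + β)/√2 and ⟨−|ψ⟩ = (α − β)/√2.
Here α = -0.1164, β = (-0.3917 - 0.9127i): (α + β)/√2 = (-0.3593 - 0.6454i), (α − β)/√2 = (0.1947 + 0.6454i).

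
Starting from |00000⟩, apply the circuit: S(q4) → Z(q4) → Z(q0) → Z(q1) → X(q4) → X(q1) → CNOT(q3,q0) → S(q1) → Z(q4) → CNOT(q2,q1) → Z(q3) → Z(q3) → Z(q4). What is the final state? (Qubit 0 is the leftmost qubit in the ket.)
i|01001⟩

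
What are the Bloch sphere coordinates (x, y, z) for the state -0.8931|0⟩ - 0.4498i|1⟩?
(0, 0.8034, 0.5953)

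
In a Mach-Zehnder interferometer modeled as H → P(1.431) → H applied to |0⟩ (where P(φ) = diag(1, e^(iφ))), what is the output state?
(0.5697 + 0.4951i)|0⟩ + (0.4303 - 0.4951i)|1⟩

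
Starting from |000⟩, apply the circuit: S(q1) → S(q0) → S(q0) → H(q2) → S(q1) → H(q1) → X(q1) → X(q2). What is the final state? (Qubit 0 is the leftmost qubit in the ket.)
1/2|000⟩ + 1/2|001⟩ + 1/2|010⟩ + 1/2|011⟩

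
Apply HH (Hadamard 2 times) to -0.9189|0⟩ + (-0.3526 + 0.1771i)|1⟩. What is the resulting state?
-0.9189|0⟩ + (-0.3526 + 0.1771i)|1⟩

H² = I, so an even number of Hadamards cancels: H^2 = I and the state is unchanged.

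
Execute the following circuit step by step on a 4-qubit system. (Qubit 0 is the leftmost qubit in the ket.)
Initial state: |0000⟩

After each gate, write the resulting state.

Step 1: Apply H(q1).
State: 1/√2|0000⟩ + 1/√2|0100⟩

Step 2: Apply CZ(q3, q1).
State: 1/√2|0000⟩ + 1/√2|0100⟩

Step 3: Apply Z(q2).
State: 1/√2|0000⟩ + 1/√2|0100⟩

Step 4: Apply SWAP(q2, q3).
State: 1/√2|0000⟩ + 1/√2|0100⟩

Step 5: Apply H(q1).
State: |0000⟩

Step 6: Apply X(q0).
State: |1000⟩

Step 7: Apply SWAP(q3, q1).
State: |1000⟩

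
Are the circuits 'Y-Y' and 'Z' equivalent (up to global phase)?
No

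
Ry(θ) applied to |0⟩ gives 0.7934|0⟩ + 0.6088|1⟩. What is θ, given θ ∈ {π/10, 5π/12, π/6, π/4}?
5π/12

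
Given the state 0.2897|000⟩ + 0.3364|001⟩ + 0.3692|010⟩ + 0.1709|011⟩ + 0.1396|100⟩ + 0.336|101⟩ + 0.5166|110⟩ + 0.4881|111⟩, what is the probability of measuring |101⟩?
0.1129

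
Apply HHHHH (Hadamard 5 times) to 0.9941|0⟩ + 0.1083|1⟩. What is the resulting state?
0.7795|0⟩ + 0.6264|1⟩

H² = I, so H^5 = H: a single Hadamard. With (a, b) = (0.9941, 0.1083), H gives ((a + b)/√2, (a − b)/√2) = (0.7795, 0.6264).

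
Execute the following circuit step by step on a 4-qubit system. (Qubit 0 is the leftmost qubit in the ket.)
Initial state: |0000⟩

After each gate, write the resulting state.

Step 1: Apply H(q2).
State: 1/√2|0000⟩ + 1/√2|0010⟩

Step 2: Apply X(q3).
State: 1/√2|0001⟩ + 1/√2|0011⟩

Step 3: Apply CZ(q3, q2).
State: 1/√2|0001⟩ - 1/√2|0011⟩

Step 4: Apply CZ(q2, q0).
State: 1/√2|0001⟩ - 1/√2|0011⟩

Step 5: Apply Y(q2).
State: (1/√2)i|0001⟩ + (1/√2)i|0011⟩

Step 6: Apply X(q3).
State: (1/√2)i|0000⟩ + (1/√2)i|0010⟩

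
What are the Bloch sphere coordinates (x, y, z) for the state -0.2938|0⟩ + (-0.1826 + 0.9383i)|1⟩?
(0.1073, -0.5513, -0.8274)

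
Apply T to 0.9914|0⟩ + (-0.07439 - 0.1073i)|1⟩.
0.9914|0⟩ + (0.02327 - 0.1285i)|1⟩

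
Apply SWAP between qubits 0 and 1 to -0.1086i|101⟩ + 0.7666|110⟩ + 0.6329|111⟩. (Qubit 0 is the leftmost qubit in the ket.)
-0.1086i|011⟩ + 0.7666|110⟩ + 0.6329|111⟩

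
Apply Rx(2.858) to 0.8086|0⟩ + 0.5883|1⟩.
(0.1143 - 0.5824i)|0⟩ + (0.08314 - 0.8005i)|1⟩

Rx(2.858) = [[cos(θ/2), −i·sin(θ/2)], [−i·sin(θ/2), cos(θ/2)]]; θ = 2.858, cos(θ/2) ≈ 0.141322, sin(θ/2) ≈ 0.989964.
With a = amp(|0⟩) = 0.8086 and b = amp(|1⟩) = 0.5883:
new amp(|0⟩) = (0.141322)·a + (-0.989964i)·b = (0.1143 - 0.5824i)
new amp(|1⟩) = (-0.989964i)·a + (0.141322)·b = (0.08314 - 0.8005i)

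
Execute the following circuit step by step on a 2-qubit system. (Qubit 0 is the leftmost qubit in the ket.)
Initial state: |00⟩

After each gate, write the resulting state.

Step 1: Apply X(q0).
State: |10⟩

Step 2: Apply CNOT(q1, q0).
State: |10⟩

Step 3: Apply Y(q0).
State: -i|00⟩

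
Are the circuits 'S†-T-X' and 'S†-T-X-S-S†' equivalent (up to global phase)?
Yes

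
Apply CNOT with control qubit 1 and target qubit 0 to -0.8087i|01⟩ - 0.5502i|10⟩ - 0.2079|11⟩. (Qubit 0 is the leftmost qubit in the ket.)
-0.2079|01⟩ - 0.5502i|10⟩ - 0.8087i|11⟩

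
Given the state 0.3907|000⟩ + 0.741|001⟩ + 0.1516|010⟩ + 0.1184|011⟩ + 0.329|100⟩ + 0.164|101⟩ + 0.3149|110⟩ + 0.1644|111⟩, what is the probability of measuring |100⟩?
0.1082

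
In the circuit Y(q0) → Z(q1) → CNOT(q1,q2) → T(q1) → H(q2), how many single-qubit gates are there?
4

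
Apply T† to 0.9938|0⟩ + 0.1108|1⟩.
0.9938|0⟩ + (0.07835 - 0.07835i)|1⟩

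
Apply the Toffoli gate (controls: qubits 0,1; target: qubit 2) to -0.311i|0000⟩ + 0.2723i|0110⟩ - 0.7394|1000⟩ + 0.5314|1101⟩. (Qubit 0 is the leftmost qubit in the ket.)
-0.311i|0000⟩ + 0.2723i|0110⟩ - 0.7394|1000⟩ + 0.5314|1111⟩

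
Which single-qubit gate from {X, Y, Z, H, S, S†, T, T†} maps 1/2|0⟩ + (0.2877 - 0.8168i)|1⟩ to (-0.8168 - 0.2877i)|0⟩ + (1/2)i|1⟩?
Y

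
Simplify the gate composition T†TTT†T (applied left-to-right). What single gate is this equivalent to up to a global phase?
T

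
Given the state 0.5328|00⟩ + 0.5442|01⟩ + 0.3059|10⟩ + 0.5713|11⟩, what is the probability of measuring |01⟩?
0.2962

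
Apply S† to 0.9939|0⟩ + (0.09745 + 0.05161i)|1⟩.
0.9939|0⟩ + (0.05161 - 0.09745i)|1⟩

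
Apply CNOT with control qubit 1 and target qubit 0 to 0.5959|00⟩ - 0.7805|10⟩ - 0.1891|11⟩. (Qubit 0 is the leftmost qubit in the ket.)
0.5959|00⟩ - 0.1891|01⟩ - 0.7805|10⟩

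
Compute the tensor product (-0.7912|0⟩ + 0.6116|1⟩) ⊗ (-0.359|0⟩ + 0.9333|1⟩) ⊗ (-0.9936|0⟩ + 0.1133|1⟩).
-0.2822|000⟩ + 0.03218|001⟩ + 0.7337|010⟩ - 0.08366|011⟩ + 0.2182|100⟩ - 0.02488|101⟩ - 0.5672|110⟩ + 0.06467|111⟩

amp(|b₁b₂…⟩) = product of the factor amplitudes for bits b₁, b₂, …; only kets whose every factor amplitude is nonzero survive.
|000⟩: (-0.7912)(-0.359)(-0.9936) = -0.2822
|001⟩: (-0.7912)(-0.359)(0.1133) = 0.03218
|010⟩: (-0.7912)(0.9333)(-0.9936) = 0.7337
|011⟩: (-0.7912)(0.9333)(0.1133) = -0.08366
|100⟩: (0.6116)(-0.359)(-0.9936) = 0.2182
|101⟩: (0.6116)(-0.359)(0.1133) = -0.02488
|110⟩: (0.6116)(0.9333)(-0.9936) = -0.5672
|111⟩: (0.6116)(0.9333)(0.1133) = 0.06467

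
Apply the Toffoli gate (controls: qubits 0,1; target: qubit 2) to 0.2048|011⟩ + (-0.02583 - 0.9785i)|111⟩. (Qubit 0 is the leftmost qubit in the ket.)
0.2048|011⟩ + (-0.02583 - 0.9785i)|110⟩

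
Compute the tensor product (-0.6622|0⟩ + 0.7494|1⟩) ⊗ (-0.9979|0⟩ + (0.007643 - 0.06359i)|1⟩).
0.6608|00⟩ + (-0.005061 + 0.04211i)|01⟩ - 0.7478|10⟩ + (0.005728 - 0.04765i)|11⟩

amp(|b₁b₂…⟩) = product of the factor amplitudes for bits b₁, b₂, …; only kets whose every factor amplitude is nonzero survive.
|00⟩: (-0.6622)(-0.9979) = 0.6608
|01⟩: (-0.6622)(0.007643 - 0.06359i) = (-0.005061 + 0.04211i)
|10⟩: (0.7494)(-0.9979) = -0.7478
|11⟩: (0.7494)(0.007643 - 0.06359i) = (0.005728 - 0.04765i)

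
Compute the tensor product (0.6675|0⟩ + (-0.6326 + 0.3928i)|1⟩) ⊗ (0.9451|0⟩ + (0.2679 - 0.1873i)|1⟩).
0.6309|00⟩ + (0.1788 - 0.125i)|01⟩ + (-0.5979 + 0.3712i)|10⟩ + (-0.0959 + 0.2237i)|11⟩

amp(|b₁b₂…⟩) = product of the factor amplitudes for bits b₁, b₂, …; only kets whose every factor amplitude is nonzero survive.
|00⟩: (0.6675)(0.9451) = 0.6309
|01⟩: (0.6675)(0.2679 - 0.1873i) = (0.1788 - 0.125i)
|10⟩: (-0.6326 + 0.3928i)(0.9451) = (-0.5979 + 0.3712i)
|11⟩: (-0.6326 + 0.3928i)(0.2679 - 0.1873i) = (-0.0959 + 0.2237i)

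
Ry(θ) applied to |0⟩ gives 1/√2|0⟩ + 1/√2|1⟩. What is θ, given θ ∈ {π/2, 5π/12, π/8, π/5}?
π/2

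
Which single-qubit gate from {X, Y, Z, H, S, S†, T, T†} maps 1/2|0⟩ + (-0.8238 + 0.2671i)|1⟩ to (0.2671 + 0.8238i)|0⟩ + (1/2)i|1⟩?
Y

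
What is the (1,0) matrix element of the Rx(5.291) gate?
-0.476i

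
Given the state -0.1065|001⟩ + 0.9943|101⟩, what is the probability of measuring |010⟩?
0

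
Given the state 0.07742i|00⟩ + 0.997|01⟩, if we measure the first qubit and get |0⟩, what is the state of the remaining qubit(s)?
0.07742i|0⟩ + 0.997|1⟩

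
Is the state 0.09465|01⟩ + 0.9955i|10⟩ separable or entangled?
Entangled

Writing the state as a|00⟩ + b|01⟩ + c|10⟩ + d|11⟩, it is a product state iff ad − bc = 0.
Here (a, b, c, d) = (0, 0.09465, 0.9955i, 0): ad − bc = (0)(0) − (0.09465)(0.9955i) = -0.09422i ≠ 0, so the state is entangled.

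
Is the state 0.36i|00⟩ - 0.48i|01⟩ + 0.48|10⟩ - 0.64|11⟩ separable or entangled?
Separable

Writing the state as a|00⟩ + b|01⟩ + c|10⟩ + d|11⟩, it is a product state iff ad − bc = 0.
Here (a, b, c, d) = (0.36i, -0.48i, 0.48, -0.64): ad − bc = (0.36i)(-0.64) − (-0.48i)(0.48) = 0, so the state is separable.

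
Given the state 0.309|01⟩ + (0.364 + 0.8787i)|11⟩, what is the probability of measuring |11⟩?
0.9046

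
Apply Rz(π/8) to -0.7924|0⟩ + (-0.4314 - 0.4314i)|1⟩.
(-0.7772 + 0.1546i)|0⟩ + (-0.3389 - 0.5073i)|1⟩

Rz(π/8) = [[e^(−iθ/2), 0], [0, e^(iθ/2)]] with e^(±iθ/2) = cos(θ/2) ± i·sin(θ/2); θ = π/8, cos(θ/2) ≈ 0.980785, sin(θ/2) ≈ 0.19509.
With a = amp(|0⟩) = -0.7924 and b = amp(|1⟩) = (-0.4314 - 0.4314i):
new amp(|0⟩) = (0.980785 - 0.19509i)·a = (-0.7772 + 0.1546i)
new amp(|1⟩) = (0.980785 + 0.19509i)·b = (-0.3389 - 0.5073i)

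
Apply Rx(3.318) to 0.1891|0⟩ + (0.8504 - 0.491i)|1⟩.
(-0.5057 - 0.8471i)|0⟩ + (-0.07491 - 0.1451i)|1⟩

Rx(3.318) = [[cos(θ/2), −i·sin(θ/2)], [−i·sin(θ/2), cos(θ/2)]]; θ = 3.318, cos(θ/2) ≈ -0.0880893, sin(θ/2) ≈ 0.996113.
With a = amp(|0⟩) = 0.1891 and b = amp(|1⟩) = (0.8504 - 0.491i):
new amp(|0⟩) = (-0.0880893)·a + (-0.996113i)·b = (-0.5057 - 0.8471i)
new amp(|1⟩) = (-0.996113i)·a + (-0.0880893)·b = (-0.07491 - 0.1451i)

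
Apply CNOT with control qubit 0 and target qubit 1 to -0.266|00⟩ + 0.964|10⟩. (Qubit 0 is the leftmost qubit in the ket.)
-0.266|00⟩ + 0.964|11⟩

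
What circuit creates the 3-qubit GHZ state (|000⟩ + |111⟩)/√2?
H(q0) → CNOT(q0,q1) → CNOT(q0,q2)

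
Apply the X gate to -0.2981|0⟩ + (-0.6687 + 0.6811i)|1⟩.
(-0.6687 + 0.6811i)|0⟩ - 0.2981|1⟩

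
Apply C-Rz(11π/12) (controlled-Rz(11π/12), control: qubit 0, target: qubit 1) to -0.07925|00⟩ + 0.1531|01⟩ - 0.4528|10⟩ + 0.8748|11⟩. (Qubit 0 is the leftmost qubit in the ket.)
-0.07925|00⟩ + 0.1531|01⟩ + (-0.0591 + 0.4489i)|10⟩ + (0.1142 + 0.8673i)|11⟩

C-Rz(11π/12) leaves the control-|0⟩ kets |00⟩, |01⟩ unchanged and applies Rz(11π/12) to qubit 1 on the control-|1⟩ pair (|10⟩, |11⟩).
Rz(11π/12) = [[e^(−iθ/2), 0], [0, e^(iθ/2)]] with e^(±iθ/2) = cos(θ/2) ± i·sin(θ/2); θ = 11π/12, cos(θ/2) ≈ 0.130526, sin(θ/2) ≈ 0.991445.
With a = amp(|10⟩) = -0.4528 and b = amp(|11⟩) = 0.8748:
new amp(|10⟩) = (0.130526 - 0.991445i)·a = (-0.0591 + 0.4489i)
new amp(|11⟩) = (0.130526 + 0.991445i)·b = (0.1142 + 0.8673i)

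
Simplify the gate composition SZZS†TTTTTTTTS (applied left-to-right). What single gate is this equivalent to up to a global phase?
S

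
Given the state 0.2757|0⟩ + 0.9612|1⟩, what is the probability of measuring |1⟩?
0.9239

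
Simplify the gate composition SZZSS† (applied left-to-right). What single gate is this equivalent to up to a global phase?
S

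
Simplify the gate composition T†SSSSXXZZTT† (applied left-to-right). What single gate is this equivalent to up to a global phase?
T†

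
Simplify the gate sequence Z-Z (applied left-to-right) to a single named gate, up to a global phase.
I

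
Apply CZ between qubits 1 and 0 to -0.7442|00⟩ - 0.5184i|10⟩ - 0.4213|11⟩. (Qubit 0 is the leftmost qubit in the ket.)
-0.7442|00⟩ - 0.5184i|10⟩ + 0.4213|11⟩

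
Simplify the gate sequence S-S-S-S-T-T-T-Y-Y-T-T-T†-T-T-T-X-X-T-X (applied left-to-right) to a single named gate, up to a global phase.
X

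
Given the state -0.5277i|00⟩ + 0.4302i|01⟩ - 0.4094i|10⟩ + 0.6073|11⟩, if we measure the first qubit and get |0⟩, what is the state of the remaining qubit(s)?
-0.7751i|0⟩ + 0.6319i|1⟩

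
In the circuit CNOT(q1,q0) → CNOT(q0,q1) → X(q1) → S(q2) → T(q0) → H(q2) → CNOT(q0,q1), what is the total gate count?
7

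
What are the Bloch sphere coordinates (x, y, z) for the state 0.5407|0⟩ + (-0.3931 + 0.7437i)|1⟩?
(-0.4251, 0.8042, -0.4153)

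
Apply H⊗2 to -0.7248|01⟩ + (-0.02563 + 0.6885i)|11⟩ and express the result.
(-0.3752 + 0.3443i)|00⟩ + (0.3752 - 0.3443i)|01⟩ + (-0.3496 - 0.3443i)|10⟩ + (0.3496 + 0.3443i)|11⟩

H⊗2 gives amp(|y⟩) = (1/2) Σ_x (−1)^(x·y) amp(|x⟩), where x·y is the number of positions in which both x and y have a 1.
|00⟩: (-0.7248 + (-0.02563 + 0.6885i))/2 = (-0.3752 + 0.3443i)
|01⟩: (0.7248 - (-0.02563 + 0.6885i))/2 = (0.3752 - 0.3443i)
|10⟩: (-0.7248 - (-0.02563 + 0.6885i))/2 = (-0.3496 - 0.3443i)
|11⟩: (0.7248 + (-0.02563 + 0.6885i))/2 = (0.3496 + 0.3443i)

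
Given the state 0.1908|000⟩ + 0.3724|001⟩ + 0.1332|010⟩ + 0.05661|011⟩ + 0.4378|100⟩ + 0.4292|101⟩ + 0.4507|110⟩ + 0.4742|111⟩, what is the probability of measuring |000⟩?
0.0364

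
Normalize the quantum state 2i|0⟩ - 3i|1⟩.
0.5547i|0⟩ - 0.8321i|1⟩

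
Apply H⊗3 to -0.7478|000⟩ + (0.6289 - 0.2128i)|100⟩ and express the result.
(-0.04204 - 0.07524i)|000⟩ + (-0.04204 - 0.07524i)|001⟩ + (-0.04204 - 0.07524i)|010⟩ + (-0.04204 - 0.07524i)|011⟩ + (-0.4867 + 0.07524i)|100⟩ + (-0.4867 + 0.07524i)|101⟩ + (-0.4867 + 0.07524i)|110⟩ + (-0.4867 + 0.07524i)|111⟩

H⊗3 gives amp(|y⟩) = (1/2√2) Σ_x (−1)^(x·y) amp(|x⟩), where x·y is the number of positions in which both x and y have a 1.
|000⟩: (-0.7478 + (0.6289 - 0.2128i))/(2√2) = (-0.04204 - 0.07524i)
|001⟩: (-0.7478 + (0.6289 - 0.2128i))/(2√2) = (-0.04204 - 0.07524i)
|010⟩: (-0.7478 + (0.6289 - 0.2128i))/(2√2) = (-0.04204 - 0.07524i)
|011⟩: (-0.7478 + (0.6289 - 0.2128i))/(2√2) = (-0.04204 - 0.07524i)
|100⟩: (-0.7478 - (0.6289 - 0.2128i))/(2√2) = (-0.4867 + 0.07524i)
|101⟩: (-0.7478 - (0.6289 - 0.2128i))/(2√2) = (-0.4867 + 0.07524i)
|110⟩: (-0.7478 - (0.6289 - 0.2128i))/(2√2) = (-0.4867 + 0.07524i)
|111⟩: (-0.7478 - (0.6289 - 0.2128i))/(2√2) = (-0.4867 + 0.07524i)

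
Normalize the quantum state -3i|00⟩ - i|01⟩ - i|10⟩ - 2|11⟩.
-0.7746i|00⟩ - 0.2582i|01⟩ - 0.2582i|10⟩ - 0.5164|11⟩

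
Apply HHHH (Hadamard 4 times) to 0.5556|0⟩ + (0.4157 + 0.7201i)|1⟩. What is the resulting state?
0.5556|0⟩ + (0.4157 + 0.7201i)|1⟩

H² = I, so an even number of Hadamards cancels: H^4 = I and the state is unchanged.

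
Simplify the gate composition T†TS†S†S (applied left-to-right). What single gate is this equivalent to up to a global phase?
S†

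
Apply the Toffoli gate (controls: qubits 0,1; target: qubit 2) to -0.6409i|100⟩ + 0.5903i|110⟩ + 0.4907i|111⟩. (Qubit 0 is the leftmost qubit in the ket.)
-0.6409i|100⟩ + 0.4907i|110⟩ + 0.5903i|111⟩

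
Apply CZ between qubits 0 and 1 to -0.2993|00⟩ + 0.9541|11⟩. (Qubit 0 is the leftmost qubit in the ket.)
-0.2993|00⟩ - 0.9541|11⟩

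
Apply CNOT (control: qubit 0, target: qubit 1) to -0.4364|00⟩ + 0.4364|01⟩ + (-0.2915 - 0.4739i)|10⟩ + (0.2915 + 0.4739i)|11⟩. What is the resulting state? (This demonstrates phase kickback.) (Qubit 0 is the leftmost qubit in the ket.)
-0.4364|00⟩ + 0.4364|01⟩ + (0.2915 + 0.4739i)|10⟩ + (-0.2915 - 0.4739i)|11⟩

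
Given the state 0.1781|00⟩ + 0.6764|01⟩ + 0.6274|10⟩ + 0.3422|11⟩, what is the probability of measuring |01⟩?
0.4575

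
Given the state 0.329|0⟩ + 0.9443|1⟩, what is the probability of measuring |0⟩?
0.1082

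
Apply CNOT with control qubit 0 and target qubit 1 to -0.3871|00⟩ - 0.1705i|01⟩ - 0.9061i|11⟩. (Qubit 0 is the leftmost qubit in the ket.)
-0.3871|00⟩ - 0.1705i|01⟩ - 0.9061i|10⟩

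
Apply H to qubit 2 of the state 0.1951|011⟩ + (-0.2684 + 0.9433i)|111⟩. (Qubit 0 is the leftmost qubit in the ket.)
0.138|010⟩ - 0.138|011⟩ + (-0.1898 + 0.667i)|110⟩ + (0.1898 - 0.667i)|111⟩

H on qubit 2 mixes each pair of kets that differ only in qubit 2: amplitudes (a, b) of (|…0…⟩, |…1…⟩) become ((a + b)/√2, (a − b)/√2). Kets absent from the input have amplitude 0.
(|010⟩, |011⟩): (a, b) = (0, 0.1951) → (0.138, -0.138)
(|110⟩, |111⟩): (a, b) = (0, (-0.2684 + 0.9433i)) → ((-0.1898 + 0.667i), (0.1898 - 0.667i))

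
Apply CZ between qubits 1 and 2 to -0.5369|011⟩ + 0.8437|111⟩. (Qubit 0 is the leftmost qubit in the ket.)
0.5369|011⟩ - 0.8437|111⟩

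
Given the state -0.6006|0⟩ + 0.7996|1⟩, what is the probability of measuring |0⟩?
0.3607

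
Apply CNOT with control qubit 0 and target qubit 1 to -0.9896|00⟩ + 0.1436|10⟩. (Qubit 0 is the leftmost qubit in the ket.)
-0.9896|00⟩ + 0.1436|11⟩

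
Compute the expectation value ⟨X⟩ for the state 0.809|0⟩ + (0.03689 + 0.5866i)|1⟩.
0.05969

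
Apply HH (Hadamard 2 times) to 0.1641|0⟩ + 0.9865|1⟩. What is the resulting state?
0.1641|0⟩ + 0.9865|1⟩

H² = I, so an even number of Hadamards cancels: H^2 = I and the state is unchanged.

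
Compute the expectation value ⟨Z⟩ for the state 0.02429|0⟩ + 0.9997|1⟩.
-0.9988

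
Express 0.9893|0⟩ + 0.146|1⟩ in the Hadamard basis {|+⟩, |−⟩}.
0.8028|+⟩ + 0.5963|−⟩

With |ψ⟩ = α|0⟩ + β|1⟩, the Hadamard-basis coefficients are ⟨+|ψ⟩ = (α + β)/√2 and ⟨−|ψ⟩ = (α − β)/√2.
Here α = 0.9893, β = 0.146: (α + β)/√2 = 0.8028, (α − β)/√2 = 0.5963.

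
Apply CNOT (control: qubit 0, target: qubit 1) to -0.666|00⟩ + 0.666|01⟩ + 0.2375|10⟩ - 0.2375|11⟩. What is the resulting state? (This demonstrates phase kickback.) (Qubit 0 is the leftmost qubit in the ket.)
-0.666|00⟩ + 0.666|01⟩ - 0.2375|10⟩ + 0.2375|11⟩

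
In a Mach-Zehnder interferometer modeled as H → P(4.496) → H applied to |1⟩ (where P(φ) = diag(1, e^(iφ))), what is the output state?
(0.6074 + 0.4883i)|0⟩ + (0.3926 - 0.4883i)|1⟩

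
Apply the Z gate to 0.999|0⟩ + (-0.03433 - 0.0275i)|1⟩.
0.999|0⟩ + (0.03433 + 0.0275i)|1⟩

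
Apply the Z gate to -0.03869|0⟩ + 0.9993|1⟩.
-0.03869|0⟩ - 0.9993|1⟩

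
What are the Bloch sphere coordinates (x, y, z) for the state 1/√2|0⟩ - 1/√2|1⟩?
(-1, 0, 0)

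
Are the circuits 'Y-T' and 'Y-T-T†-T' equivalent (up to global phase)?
Yes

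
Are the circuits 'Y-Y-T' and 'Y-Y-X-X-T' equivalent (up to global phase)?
Yes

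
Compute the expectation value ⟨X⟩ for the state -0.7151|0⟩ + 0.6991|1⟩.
-0.9999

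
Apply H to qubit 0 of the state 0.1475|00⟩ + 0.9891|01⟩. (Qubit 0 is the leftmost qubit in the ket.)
0.1043|00⟩ + 0.6994|01⟩ + 0.1043|10⟩ + 0.6994|11⟩

H on qubit 0 mixes each pair of kets that differ only in qubit 0: amplitudes (a, b) of (|…0…⟩, |…1…⟩) become ((a + b)/√2, (a − b)/√2). Kets absent from the input have amplitude 0.
(|00⟩, |10⟩): (a, b) = (0.1475, 0) → (0.1043, 0.1043)
(|01⟩, |11⟩): (a, b) = (0.9891, 0) → (0.6994, 0.6994)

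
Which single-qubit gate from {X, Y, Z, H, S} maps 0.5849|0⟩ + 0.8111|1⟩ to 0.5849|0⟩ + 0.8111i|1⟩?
S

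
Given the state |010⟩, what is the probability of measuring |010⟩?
1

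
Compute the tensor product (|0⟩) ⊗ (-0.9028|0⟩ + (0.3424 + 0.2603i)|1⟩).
-0.9028|00⟩ + (0.3424 + 0.2603i)|01⟩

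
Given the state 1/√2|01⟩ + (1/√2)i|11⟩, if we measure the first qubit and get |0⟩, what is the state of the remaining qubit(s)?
|1⟩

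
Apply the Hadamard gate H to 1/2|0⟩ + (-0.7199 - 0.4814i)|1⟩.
(-0.1555 - 0.3404i)|0⟩ + (0.8626 + 0.3404i)|1⟩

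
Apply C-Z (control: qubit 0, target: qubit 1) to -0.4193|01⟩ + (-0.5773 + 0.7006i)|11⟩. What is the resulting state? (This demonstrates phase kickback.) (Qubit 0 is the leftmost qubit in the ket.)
-0.4193|01⟩ + (0.5773 - 0.7006i)|11⟩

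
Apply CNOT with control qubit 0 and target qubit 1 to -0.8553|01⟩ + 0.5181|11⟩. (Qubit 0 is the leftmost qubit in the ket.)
-0.8553|01⟩ + 0.5181|10⟩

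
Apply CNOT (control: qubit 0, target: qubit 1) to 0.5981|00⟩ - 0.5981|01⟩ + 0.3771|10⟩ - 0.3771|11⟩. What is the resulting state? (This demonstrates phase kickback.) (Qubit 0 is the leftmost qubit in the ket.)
0.5981|00⟩ - 0.5981|01⟩ - 0.3771|10⟩ + 0.3771|11⟩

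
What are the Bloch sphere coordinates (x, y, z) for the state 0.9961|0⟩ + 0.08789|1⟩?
(0.1751, 0, 0.9845)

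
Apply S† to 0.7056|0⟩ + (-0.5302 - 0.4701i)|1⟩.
0.7056|0⟩ + (-0.4701 + 0.5302i)|1⟩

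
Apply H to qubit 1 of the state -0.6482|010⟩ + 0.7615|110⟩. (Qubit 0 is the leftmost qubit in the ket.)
-0.4583|000⟩ + 0.4583|010⟩ + 0.5385|100⟩ - 0.5385|110⟩

H on qubit 1 mixes each pair of kets that differ only in qubit 1: amplitudes (a, b) of (|…0…⟩, |…1…⟩) become ((a + b)/√2, (a − b)/√2). Kets absent from the input have amplitude 0.
(|000⟩, |010⟩): (a, b) = (0, -0.6482) → (-0.4583, 0.4583)
(|100⟩, |110⟩): (a, b) = (0, 0.7615) → (0.5385, -0.5385)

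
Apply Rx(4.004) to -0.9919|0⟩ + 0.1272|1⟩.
(0.4146 - 0.1156i)|0⟩ + (-0.05317 + 0.9011i)|1⟩

Rx(4.004) = [[cos(θ/2), −i·sin(θ/2)], [−i·sin(θ/2), cos(θ/2)]]; θ = 4.004, cos(θ/2) ≈ -0.417965, sin(θ/2) ≈ 0.908463.
With a = amp(|0⟩) = -0.9919 and b = amp(|1⟩) = 0.1272:
new amp(|0⟩) = (-0.417965)·a + (-0.908463i)·b = (0.4146 - 0.1156i)
new amp(|1⟩) = (-0.908463i)·a + (-0.417965)·b = (-0.05317 + 0.9011i)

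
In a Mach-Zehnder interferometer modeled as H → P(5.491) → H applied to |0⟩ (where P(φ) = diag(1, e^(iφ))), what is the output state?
(0.8511 - 0.3559i)|0⟩ + (0.1489 + 0.3559i)|1⟩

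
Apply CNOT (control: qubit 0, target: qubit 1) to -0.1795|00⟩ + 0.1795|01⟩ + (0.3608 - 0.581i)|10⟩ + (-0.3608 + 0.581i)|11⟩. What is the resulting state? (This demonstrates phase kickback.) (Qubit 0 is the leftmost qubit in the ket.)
-0.1795|00⟩ + 0.1795|01⟩ + (-0.3608 + 0.581i)|10⟩ + (0.3608 - 0.581i)|11⟩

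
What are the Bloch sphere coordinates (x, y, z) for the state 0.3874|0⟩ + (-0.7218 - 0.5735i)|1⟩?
(-0.5593, -0.4443, -0.6998)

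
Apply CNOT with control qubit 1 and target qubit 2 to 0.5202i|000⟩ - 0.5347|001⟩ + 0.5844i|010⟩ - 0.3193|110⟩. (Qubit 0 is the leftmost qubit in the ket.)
0.5202i|000⟩ - 0.5347|001⟩ + 0.5844i|011⟩ - 0.3193|111⟩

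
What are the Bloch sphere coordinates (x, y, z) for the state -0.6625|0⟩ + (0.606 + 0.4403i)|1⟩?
(-0.803, -0.5834, -0.1222)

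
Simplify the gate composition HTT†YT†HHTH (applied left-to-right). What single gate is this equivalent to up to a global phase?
Y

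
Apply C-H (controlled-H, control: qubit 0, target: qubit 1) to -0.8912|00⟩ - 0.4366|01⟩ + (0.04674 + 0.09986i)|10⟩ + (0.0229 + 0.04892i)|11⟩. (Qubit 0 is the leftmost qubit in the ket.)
-0.8912|00⟩ - 0.4366|01⟩ + (0.04924 + 0.1052i)|10⟩ + (0.01686 + 0.03602i)|11⟩

C-H leaves the control-|0⟩ kets |00⟩, |01⟩ unchanged and applies H to qubit 1 on the control-|1⟩ pair (|10⟩, |11⟩).
H = [[1/√2, 1/√2], [1/√2, -1/√2]].
With a = amp(|10⟩) = (0.04674 + 0.09986i) and b = amp(|11⟩) = (0.0229 + 0.04892i):
new amp(|10⟩) = (1/√2)·a + (1/√2)·b = (0.04924 + 0.1052i)
new amp(|11⟩) = (1/√2)·a + (-1/√2)·b = (0.01686 + 0.03602i)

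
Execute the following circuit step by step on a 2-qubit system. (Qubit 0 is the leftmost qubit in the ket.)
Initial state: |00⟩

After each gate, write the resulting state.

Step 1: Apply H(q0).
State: 1/√2|00⟩ + 1/√2|10⟩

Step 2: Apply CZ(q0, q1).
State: 1/√2|00⟩ + 1/√2|10⟩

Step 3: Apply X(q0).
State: 1/√2|00⟩ + 1/√2|10⟩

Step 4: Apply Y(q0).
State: -(1/√2)i|00⟩ + (1/√2)i|10⟩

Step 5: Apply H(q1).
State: -(1/2)i|00⟩ - (1/2)i|01⟩ + (1/2)i|10⟩ + (1/2)i|11⟩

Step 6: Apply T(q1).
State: -(1/2)i|00⟩ + (1/√8 - (1/√8)i)|01⟩ + (1/2)i|10⟩ + (-1/√8 + (1/√8)i)|11⟩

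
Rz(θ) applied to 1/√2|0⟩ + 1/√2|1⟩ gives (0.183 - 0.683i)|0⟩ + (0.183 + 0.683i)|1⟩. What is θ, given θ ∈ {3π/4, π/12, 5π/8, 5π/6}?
5π/6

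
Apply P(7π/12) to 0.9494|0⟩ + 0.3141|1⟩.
0.9494|0⟩ + (-0.0813 + 0.3034i)|1⟩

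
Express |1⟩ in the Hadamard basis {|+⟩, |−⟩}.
1/√2|+⟩ - 1/√2|−⟩

With |ψ⟩ = α|0⟩ + β|1⟩, the Hadamard-basis coefficients are ⟨+|ψ⟩ = (α + β)/√2 and ⟨−|ψ⟩ = (α − β)/√2.
Here α = 0, β = 1: (α + β)/√2 = 1/√2, (α − β)/√2 = -1/√2.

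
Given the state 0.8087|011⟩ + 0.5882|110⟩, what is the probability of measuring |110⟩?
0.346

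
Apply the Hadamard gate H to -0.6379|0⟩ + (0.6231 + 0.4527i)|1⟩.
(-0.01047 + 0.3201i)|0⟩ + (-0.8917 - 0.3201i)|1⟩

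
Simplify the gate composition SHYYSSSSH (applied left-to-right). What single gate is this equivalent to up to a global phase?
S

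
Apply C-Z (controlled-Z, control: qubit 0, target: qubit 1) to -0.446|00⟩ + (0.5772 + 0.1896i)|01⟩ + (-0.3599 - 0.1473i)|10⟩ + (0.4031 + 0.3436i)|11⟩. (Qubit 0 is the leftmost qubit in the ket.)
-0.446|00⟩ + (0.5772 + 0.1896i)|01⟩ + (-0.3599 - 0.1473i)|10⟩ + (-0.4031 - 0.3436i)|11⟩

C-Z leaves the control-|0⟩ kets |00⟩, |01⟩ unchanged and applies Z to qubit 1 on the control-|1⟩ pair (|10⟩, |11⟩).
Z = [[1, 0], [0, -1]].
With a = amp(|10⟩) = (-0.3599 - 0.1473i) and b = amp(|11⟩) = (0.4031 + 0.3436i):
new amp(|10⟩) = (1)·a = (-0.3599 - 0.1473i)
new amp(|11⟩) = (-1)·b = (-0.4031 - 0.3436i)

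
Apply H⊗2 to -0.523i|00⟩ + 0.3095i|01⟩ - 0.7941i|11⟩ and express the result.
-0.5038i|00⟩ - 0.0192i|01⟩ + 0.2903i|10⟩ - 0.8133i|11⟩

H⊗2 gives amp(|y⟩) = (1/2) Σ_x (−1)^(x·y) amp(|x⟩), where x·y is the number of positions in which both x and y have a 1.
|00⟩: (-0.523i + 0.3095i - 0.7941i)/2 = -0.5038i
|01⟩: (-0.523i - 0.3095i + 0.7941i)/2 = -0.0192i
|10⟩: (-0.523i + 0.3095i + 0.7941i)/2 = 0.2903i
|11⟩: (-0.523i - 0.3095i - 0.7941i)/2 = -0.8133i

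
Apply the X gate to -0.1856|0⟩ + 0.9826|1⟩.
0.9826|0⟩ - 0.1856|1⟩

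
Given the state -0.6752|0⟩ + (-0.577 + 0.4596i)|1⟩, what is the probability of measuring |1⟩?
0.5442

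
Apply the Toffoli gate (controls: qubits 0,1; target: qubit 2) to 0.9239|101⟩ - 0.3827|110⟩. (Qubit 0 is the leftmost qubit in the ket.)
0.9239|101⟩ - 0.3827|111⟩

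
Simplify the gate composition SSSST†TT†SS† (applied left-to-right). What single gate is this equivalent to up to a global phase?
T†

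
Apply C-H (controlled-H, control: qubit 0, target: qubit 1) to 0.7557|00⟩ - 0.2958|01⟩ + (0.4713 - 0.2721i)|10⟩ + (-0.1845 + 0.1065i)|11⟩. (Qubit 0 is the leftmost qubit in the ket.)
0.7557|00⟩ - 0.2958|01⟩ + (0.2028 - 0.1171i)|10⟩ + (0.4637 - 0.2677i)|11⟩

C-H leaves the control-|0⟩ kets |00⟩, |01⟩ unchanged and applies H to qubit 1 on the control-|1⟩ pair (|10⟩, |11⟩).
H = [[1/√2, 1/√2], [1/√2, -1/√2]].
With a = amp(|10⟩) = (0.4713 - 0.2721i) and b = amp(|11⟩) = (-0.1845 + 0.1065i):
new amp(|10⟩) = (1/√2)·a + (1/√2)·b = (0.2028 - 0.1171i)
new amp(|11⟩) = (1/√2)·a + (-1/√2)·b = (0.4637 - 0.2677i)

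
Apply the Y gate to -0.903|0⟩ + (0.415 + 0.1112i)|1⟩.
(0.1112 - 0.415i)|0⟩ - 0.903i|1⟩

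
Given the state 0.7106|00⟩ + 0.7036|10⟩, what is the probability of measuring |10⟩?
0.4951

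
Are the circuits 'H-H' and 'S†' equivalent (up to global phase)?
No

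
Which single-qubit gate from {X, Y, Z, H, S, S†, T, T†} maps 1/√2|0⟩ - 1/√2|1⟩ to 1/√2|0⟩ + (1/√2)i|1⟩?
S†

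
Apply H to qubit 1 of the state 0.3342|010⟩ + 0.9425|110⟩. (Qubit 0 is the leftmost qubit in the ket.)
0.2363|000⟩ - 0.2363|010⟩ + 0.6664|100⟩ - 0.6664|110⟩

H on qubit 1 mixes each pair of kets that differ only in qubit 1: amplitudes (a, b) of (|…0…⟩, |…1…⟩) become ((a + b)/√2, (a − b)/√2). Kets absent from the input have amplitude 0.
(|000⟩, |010⟩): (a, b) = (0, 0.3342) → (0.2363, -0.2363)
(|100⟩, |110⟩): (a, b) = (0, 0.9425) → (0.6664, -0.6664)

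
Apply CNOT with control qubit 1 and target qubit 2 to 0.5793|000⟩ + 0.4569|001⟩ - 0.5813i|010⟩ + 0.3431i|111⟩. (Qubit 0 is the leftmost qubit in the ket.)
0.5793|000⟩ + 0.4569|001⟩ - 0.5813i|011⟩ + 0.3431i|110⟩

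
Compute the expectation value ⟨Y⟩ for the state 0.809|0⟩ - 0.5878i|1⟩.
-0.9511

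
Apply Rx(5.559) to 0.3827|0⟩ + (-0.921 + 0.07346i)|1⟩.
(-0.3319 + 0.3262i)|0⟩ + (0.8613 - 0.2043i)|1⟩

Rx(5.559) = [[cos(θ/2), −i·sin(θ/2)], [−i·sin(θ/2), cos(θ/2)]]; θ = 5.559, cos(θ/2) ≈ -0.935158, sin(θ/2) ≈ 0.354232.
With a = amp(|0⟩) = 0.3827 and b = amp(|1⟩) = (-0.921 + 0.07346i):
new amp(|0⟩) = (-0.935158)·a + (-0.354232i)·b = (-0.3319 + 0.3262i)
new amp(|1⟩) = (-0.354232i)·a + (-0.935158)·b = (0.8613 - 0.2043i)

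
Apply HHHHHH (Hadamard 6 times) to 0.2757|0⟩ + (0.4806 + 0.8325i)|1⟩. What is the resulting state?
0.2757|0⟩ + (0.4806 + 0.8325i)|1⟩

H² = I, so an even number of Hadamards cancels: H^6 = I and the state is unchanged.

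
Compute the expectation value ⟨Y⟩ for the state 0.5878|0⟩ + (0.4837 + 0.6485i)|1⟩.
0.7624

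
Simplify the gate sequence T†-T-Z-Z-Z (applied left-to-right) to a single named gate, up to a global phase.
Z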